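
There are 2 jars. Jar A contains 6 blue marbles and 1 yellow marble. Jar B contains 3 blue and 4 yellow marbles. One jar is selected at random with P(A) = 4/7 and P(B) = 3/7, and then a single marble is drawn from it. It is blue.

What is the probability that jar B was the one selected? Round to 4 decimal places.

The likelihood of this draw under each hypothesis: P(data | jar A) = (6/7) = 6/7; P(data | jar B) = (3/7) = 3/7.
The prior-weighted likelihoods are 4/7 · 6/7 = 24/49, 3/7 · 3/7 = 9/49; with total 33/49.
Hence P(jar B | data) = (9/49) / (33/49) = 3/11.

0.2727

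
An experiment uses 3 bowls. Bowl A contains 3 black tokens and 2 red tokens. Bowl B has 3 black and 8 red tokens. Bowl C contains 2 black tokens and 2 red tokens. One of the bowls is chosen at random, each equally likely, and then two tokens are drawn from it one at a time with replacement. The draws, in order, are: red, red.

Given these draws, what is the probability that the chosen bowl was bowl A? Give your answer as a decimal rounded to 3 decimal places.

The likelihood of the observed sequence under each hypothesis: P(data | bowl A) = (2/5)(2/5) = 0.16; P(data | bowl B) = (8/11)(8/11) = 0.52893; P(data | bowl C) = (2/4)(2/4) = 0.25.
The prior-weighted likelihoods are 1/3 · 0.16 = 0.053333, 1/3 · 0.52893 = 0.17631, 1/3 · 0.25 = 0.083333; summing to 0.31298.
Therefore the posterior P(bowl A | data) = (0.053333) / (0.31298) = 0.17041.

0.170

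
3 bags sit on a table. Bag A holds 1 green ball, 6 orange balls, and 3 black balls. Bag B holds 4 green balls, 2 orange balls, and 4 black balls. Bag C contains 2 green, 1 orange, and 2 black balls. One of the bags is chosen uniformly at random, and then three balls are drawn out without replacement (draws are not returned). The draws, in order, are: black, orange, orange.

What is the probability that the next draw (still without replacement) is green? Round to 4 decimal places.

0.1778

Compute the likelihood of the observed sequence for each case: P(data | bag A) = (3/10)(6/9)(5/8) = 0.125; P(data | bag B) = (4/10)(2/9)(1/8) = 0.011111; P(data | bag C) = (2/5)(1/4)(0/3) = 0.
Multiplying each by its prior: 1/3 · 0.125 = 0.041667, 1/3 · 0.011111 = 0.0037037, 1/3 · 0 = 0; summing to 0.04537.
Normalising, the posterior is P(bag A | data) = 0.91837, P(bag B | data) = 0.081633, P(bag C | data) = 0.
Averaging over the posterior, P(green next | data) = (1/7)(0.91837) + (4/7)(0.081633) = 0.17784.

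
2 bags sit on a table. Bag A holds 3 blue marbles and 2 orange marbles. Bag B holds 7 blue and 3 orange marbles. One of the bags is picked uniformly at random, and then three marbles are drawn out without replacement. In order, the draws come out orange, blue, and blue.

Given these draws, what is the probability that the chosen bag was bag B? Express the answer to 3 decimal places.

0.467

For each hypothesis, P(data | H) works out to: P(data | bag A) = (2/5)(3/4)(2/3) = 1/5; P(data | bag B) = (3/10)(7/9)(6/8) = 7/40.
Weighting by the prior gives 1/2 · 1/5 = 1/10, 1/2 · 7/40 = 7/80; these sum to 3/16.
So P(bag B | data) = (7/80) / (3/16) = 7/15.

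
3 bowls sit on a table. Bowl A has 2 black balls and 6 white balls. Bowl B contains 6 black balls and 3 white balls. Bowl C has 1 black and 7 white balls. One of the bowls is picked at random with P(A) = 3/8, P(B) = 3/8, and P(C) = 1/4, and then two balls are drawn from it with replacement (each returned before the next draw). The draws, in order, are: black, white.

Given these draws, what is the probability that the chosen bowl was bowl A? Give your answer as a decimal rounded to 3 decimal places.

Under each hypothesis, the probability of the observed sequence is: P(data | bowl A) = (2/8)(6/8) = 3/16; P(data | bowl B) = (6/9)(3/9) = 2/9; P(data | bowl C) = (1/8)(7/8) = 7/64.
Weighting by the prior gives 3/8 · 3/16 = 9/128, 3/8 · 2/9 = 1/12, 1/4 · 7/64 = 7/256; summing to 139/768.
So P(bowl A | data) = (9/128) / (139/768) = 54/139.

0.388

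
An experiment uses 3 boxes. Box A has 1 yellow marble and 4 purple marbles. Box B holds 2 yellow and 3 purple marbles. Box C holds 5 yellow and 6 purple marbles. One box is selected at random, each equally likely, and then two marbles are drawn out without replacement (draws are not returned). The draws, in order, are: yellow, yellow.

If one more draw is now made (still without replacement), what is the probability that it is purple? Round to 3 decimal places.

0.785

Under each hypothesis, the probability of the observed sequence is: P(data | box A) = (1/5)(0/4) = 0; P(data | box B) = (2/5)(1/4) = 1/10; P(data | box C) = (5/11)(4/10) = 2/11.
Multiplying each by its prior: 1/3 · 0 = 0, 1/3 · 1/10 = 1/30, 1/3 · 2/11 = 2/33; these sum to 31/330.
Dividing through by the total gives posterior P(box A | data) = 0, P(box B | data) = 11/31, P(box C | data) = 20/31.
The predictive probability is P(purple next | data) = (1)(11/31) + (2/3)(20/31) = 73/93.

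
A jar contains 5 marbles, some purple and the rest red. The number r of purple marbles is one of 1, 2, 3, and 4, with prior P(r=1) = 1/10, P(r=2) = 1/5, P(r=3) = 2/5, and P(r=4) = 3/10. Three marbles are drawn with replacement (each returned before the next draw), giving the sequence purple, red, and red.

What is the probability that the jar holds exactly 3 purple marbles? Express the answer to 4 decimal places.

0.4286

Under each hypothesis, the probability of the observed sequence is: P(data | r = 1) = (1/5)(4/5)(4/5) = 16/125; P(data | r = 2) = (2/5)(3/5)(3/5) = 18/125; P(data | r = 3) = (3/5)(2/5)(2/5) = 12/125; P(data | r = 4) = (4/5)(1/5)(1/5) = 4/125.
Multiplying each by its prior: 1/10 · 16/125 = 8/625, 1/5 · 18/125 = 18/625, 2/5 · 12/125 = 24/625, 3/10 · 4/125 = 6/625; these sum to 56/625.
By Bayes' rule, P(r = 3 | data) = (24/625) / (56/625) = 3/7.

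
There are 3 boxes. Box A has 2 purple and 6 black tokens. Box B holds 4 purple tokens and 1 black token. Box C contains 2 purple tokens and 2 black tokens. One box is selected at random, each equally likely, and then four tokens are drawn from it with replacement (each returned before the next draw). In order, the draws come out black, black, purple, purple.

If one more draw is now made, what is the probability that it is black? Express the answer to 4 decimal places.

0.5090

Under each hypothesis, the probability of the observed sequence is: P(data | box A) = (6/8)(6/8)(2/8)(2/8) = 0.035156; P(data | box B) = (1/5)(1/5)(4/5)(4/5) = 0.0256; P(data | box C) = (2/4)(2/4)(2/4)(2/4) = 0.0625.
The prior-weighted likelihoods are 1/3 · 0.035156 = 0.011719, 1/3 · 0.0256 = 0.0085333, 1/3 · 0.0625 = 0.020833; these sum to 0.041085.
Normalising, the posterior is P(box A | data) = 0.28523, P(box B | data) = 0.2077, P(box C | data) = 0.50707.
So P(black next | data) = Σ P(black next | H) P(H | data) = (3/4)(0.28523) + (1/5)(0.2077) + (1/2)(0.50707) = 0.509.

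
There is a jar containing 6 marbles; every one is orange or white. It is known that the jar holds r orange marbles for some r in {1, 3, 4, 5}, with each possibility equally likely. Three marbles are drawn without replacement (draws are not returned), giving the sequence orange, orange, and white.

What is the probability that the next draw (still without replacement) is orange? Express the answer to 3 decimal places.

Under each hypothesis, the probability of the observed sequence is: P(data | r = 1) = (1/6)(0/5) = 0; P(data | r = 3) = (3/6)(2/5)(3/4) = 3/20; P(data | r = 4) = (4/6)(3/5)(2/4) = 1/5; P(data | r = 5) = (5/6)(4/5)(1/4) = 1/6.
The prior-weighted likelihoods are 1/4 · 0 = 0, 1/4 · 3/20 = 3/80, 1/4 · 1/5 = 1/20, 1/4 · 1/6 = 1/24; these sum to 31/240.
Dividing through by the total gives posterior P(r = 1 | data) = 0, P(r = 3 | data) = 9/31, P(r = 4 | data) = 12/31, P(r = 5 | data) = 10/31.
So P(orange next | data) = Σ P(orange next | H) P(H | data) = (1/3)(9/31) + (2/3)(12/31) + (1)(10/31) = 21/31.

0.677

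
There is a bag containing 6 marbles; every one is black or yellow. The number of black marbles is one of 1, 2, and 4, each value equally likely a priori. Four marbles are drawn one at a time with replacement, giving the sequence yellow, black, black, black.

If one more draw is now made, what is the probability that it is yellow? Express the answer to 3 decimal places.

0.413

The likelihood of the observed sequence under each hypothesis: P(data | r = 1) = (5/6)(1/6)(1/6)(1/6) = 0.003858; P(data | r = 2) = (4/6)(2/6)(2/6)(2/6) = 0.024691; P(data | r = 4) = (2/6)(4/6)(4/6)(4/6) = 0.098765.
Multiplying each by its prior: 1/3 · 0.003858 = 0.001286, 1/3 · 0.024691 = 0.0082305, 1/3 · 0.098765 = 0.032922; with total 0.042438.
Normalising, the posterior is P(r = 1 | data) = 0.030303, P(r = 2 | data) = 0.19394, P(r = 4 | data) = 0.77576.
The predictive probability is P(yellow next | data) = (5/6)(0.030303) + (2/3)(0.19394) + (1/3)(0.77576) = 0.41313.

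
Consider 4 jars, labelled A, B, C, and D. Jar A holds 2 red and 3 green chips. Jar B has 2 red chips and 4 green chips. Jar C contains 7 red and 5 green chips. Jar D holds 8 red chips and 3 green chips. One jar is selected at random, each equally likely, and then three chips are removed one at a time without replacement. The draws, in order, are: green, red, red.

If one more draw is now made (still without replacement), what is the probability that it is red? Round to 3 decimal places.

For each hypothesis, P(data | H) works out to: P(data | jar A) = (3/5)(2/4)(1/3) = 1/10; P(data | jar B) = (4/6)(2/5)(1/4) = 1/15; P(data | jar C) = (5/12)(7/11)(6/10) = 7/44; P(data | jar D) = (3/11)(8/10)(7/9) = 28/165.
Weighting by the prior gives 1/4 · 1/10 = 1/40, 1/4 · 1/15 = 1/60, 1/4 · 7/44 = 7/176, 1/4 · 28/165 = 7/165; these sum to 109/880.
Dividing through by the total gives posterior P(jar A | data) = 22/109, P(jar B | data) = 44/327, P(jar C | data) = 35/109, P(jar D | data) = 112/327.
So P(red next | data) = Σ P(red next | H) P(H | data) = (0)(22/109) + (0)(44/327) + (5/9)(35/109) + (3/4)(112/327) = 427/981.

0.435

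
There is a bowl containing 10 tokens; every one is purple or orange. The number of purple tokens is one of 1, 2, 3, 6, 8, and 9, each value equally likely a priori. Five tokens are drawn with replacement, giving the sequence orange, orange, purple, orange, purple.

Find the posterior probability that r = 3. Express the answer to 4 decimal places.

0.3524

Compute the likelihood of the observed sequence for each case: P(data | r = 1) = (9/10)(9/10)(1/10)(9/10)(1/10) = 0.00729; P(data | r = 2) = (8/10)(8/10)(2/10)(8/10)(2/10) = 0.02048; P(data | r = 3) = (7/10)(7/10)(3/10)(7/10)(3/10) = 0.03087; P(data | r = 6) = (4/10)(4/10)(6/10)(4/10)(6/10) = 0.02304; P(data | r = 8) = (2/10)(2/10)(8/10)(2/10)(8/10) = 0.00512; P(data | r = 9) = (1/10)(1/10)(9/10)(1/10)(9/10) = 0.00081.
The prior-weighted likelihoods are 1/6 · 0.00729 = 0.001215, 1/6 · 0.02048 = 0.0034133, 1/6 · 0.03087 = 0.005145, 1/6 · 0.02304 = 0.00384, 1/6 · 0.00512 = 0.00085333, 1/6 · 0.00081 = 0.000135; these sum to 0.014602.
By Bayes' rule, P(r = 3 | data) = (0.005145) / (0.014602) = 0.35236.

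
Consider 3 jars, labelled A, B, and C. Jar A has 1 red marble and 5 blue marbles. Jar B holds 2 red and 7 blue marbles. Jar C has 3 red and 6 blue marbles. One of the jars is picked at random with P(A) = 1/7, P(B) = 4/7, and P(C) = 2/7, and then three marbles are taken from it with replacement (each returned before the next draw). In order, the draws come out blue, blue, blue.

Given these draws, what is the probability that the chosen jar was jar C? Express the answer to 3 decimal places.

0.194

Compute the likelihood of the observed sequence for each case: P(data | jar A) = (5/6)(5/6)(5/6) = 0.5787; P(data | jar B) = (7/9)(7/9)(7/9) = 0.47051; P(data | jar C) = (6/9)(6/9)(6/9) = 0.2963.
Multiplying each by its prior: 1/7 · 0.5787 = 0.082672, 4/7 · 0.47051 = 0.26886, 2/7 · 0.2963 = 0.084656; with total 0.43619.
By Bayes' rule, P(jar C | data) = (0.084656) / (0.43619) = 0.19408.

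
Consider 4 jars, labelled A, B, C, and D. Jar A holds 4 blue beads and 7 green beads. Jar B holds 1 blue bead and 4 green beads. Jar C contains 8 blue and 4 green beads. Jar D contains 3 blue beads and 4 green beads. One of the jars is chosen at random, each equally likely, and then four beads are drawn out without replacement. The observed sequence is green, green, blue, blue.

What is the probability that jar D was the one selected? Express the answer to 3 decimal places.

0.416

The likelihood of the observed sequence under each hypothesis: P(data | jar A) = (7/11)(6/10)(4/9)(3/8) = 0.063636; P(data | jar B) = (4/5)(3/4)(1/3)(0/2) = 0; P(data | jar C) = (4/12)(3/11)(8/10)(7/9) = 0.056566; P(data | jar D) = (4/7)(3/6)(3/5)(2/4) = 0.085714.
Multiplying each by its prior: 1/4 · 0.063636 = 0.015909, 1/4 · 0 = 0, 1/4 · 0.056566 = 0.014141, 1/4 · 0.085714 = 0.021429; summing to 0.051479.
By Bayes' rule, P(jar D | data) = (0.021429) / (0.051479) = 0.41626.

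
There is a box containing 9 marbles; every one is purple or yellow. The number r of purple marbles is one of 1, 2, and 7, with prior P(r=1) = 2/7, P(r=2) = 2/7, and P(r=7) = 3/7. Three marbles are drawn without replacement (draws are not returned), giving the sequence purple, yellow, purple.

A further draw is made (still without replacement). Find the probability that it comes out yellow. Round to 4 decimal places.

0.2500

Under each hypothesis, the probability of the observed sequence is: P(data | r = 1) = (1/9)(8/8)(0/7) = 0; P(data | r = 2) = (2/9)(7/8)(1/7) = 1/36; P(data | r = 7) = (7/9)(2/8)(6/7) = 1/6.
Multiplying each by its prior: 2/7 · 0 = 0, 2/7 · 1/36 = 1/126, 3/7 · 1/6 = 1/14; with total 5/63.
The posterior is then P(r = 1 | data) = 0, P(r = 2 | data) = 1/10, P(r = 7 | data) = 9/10.
The predictive probability is P(yellow next | data) = (1)(1/10) + (1/6)(9/10) = 1/4.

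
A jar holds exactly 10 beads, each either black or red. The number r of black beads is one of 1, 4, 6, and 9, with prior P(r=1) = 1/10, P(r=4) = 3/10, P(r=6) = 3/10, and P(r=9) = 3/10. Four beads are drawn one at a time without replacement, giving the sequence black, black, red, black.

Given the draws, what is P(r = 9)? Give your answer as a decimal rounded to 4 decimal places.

0.4468

Compute the likelihood of the observed sequence for each case: P(data | r = 1) = (1/10)(0/9) = 0; P(data | r = 4) = (4/10)(3/9)(6/8)(2/7) = 1/35; P(data | r = 6) = (6/10)(5/9)(4/8)(4/7) = 2/21; P(data | r = 9) = (9/10)(8/9)(1/8)(7/7) = 1/10.
The prior-weighted likelihoods are 1/10 · 0 = 0, 3/10 · 1/35 = 3/350, 3/10 · 2/21 = 1/35, 3/10 · 1/10 = 3/100; summing to 47/700.
Therefore the posterior P(r = 9 | data) = (3/100) / (47/700) = 21/47.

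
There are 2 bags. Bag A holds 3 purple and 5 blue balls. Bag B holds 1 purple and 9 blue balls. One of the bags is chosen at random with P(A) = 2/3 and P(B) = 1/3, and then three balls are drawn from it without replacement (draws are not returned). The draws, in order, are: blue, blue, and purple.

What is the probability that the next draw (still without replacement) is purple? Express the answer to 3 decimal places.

0.313

Under each hypothesis, the probability of the observed sequence is: P(data | bag A) = (5/8)(4/7)(3/6) = 5/28; P(data | bag B) = (9/10)(8/9)(1/8) = 1/10.
Weighting by the prior gives 2/3 · 5/28 = 5/42, 1/3 · 1/10 = 1/30; summing to 16/105.
The posterior is then P(bag A | data) = 25/32, P(bag B | data) = 7/32.
The predictive probability is P(purple next | data) = (2/5)(25/32) + (0)(7/32) = 5/16.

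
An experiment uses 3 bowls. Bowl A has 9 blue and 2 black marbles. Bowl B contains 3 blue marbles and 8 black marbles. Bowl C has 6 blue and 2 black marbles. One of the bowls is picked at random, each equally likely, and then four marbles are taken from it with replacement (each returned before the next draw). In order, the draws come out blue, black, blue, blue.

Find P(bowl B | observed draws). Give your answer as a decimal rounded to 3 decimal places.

0.067

For each hypothesis, P(data | H) works out to: P(data | bowl A) = (9/11)(2/11)(9/11)(9/11) = 0.099583; P(data | bowl B) = (3/11)(8/11)(3/11)(3/11) = 0.014753; P(data | bowl C) = (6/8)(2/8)(6/8)(6/8) = 0.10547.
The prior-weighted likelihoods are 1/3 · 0.099583 = 0.033194, 1/3 · 0.014753 = 0.0049177, 1/3 · 0.10547 = 0.035156; with total 0.073268.
Hence P(bowl B | data) = (0.0049177) / (0.073268) = 0.067119.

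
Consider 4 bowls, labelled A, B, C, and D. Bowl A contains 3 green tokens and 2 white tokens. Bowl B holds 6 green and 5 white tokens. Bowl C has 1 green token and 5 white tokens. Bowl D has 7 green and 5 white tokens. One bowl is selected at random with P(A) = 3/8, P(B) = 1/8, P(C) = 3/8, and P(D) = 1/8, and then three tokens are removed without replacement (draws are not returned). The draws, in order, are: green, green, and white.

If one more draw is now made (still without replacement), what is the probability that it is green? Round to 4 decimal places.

0.5097

For each hypothesis, P(data | H) works out to: P(data | bowl A) = (3/5)(2/4)(2/3) = 0.2; P(data | bowl B) = (6/11)(5/10)(5/9) = 0.15152; P(data | bowl C) = (1/6)(0/5) = 0; P(data | bowl D) = (7/12)(6/11)(5/10) = 0.15909.
Multiplying each by its prior: 3/8 · 0.2 = 0.075, 1/8 · 0.15152 = 0.018939, 3/8 · 0 = 0, 1/8 · 0.15909 = 0.019886; summing to 0.11383.
The posterior is then P(bowl A | data) = 0.6589, P(bowl B | data) = 0.16639, P(bowl C | data) = 0, P(bowl D | data) = 0.17471.
The predictive probability is P(green next | data) = (1/2)(0.6589) + (1/2)(0.16639) + (5/9)(0.17471) = 0.50971.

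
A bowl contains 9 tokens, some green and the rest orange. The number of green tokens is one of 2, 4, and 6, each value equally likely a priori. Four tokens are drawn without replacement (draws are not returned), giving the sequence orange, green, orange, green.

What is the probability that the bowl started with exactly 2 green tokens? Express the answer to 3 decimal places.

0.167

Compute the likelihood of the observed sequence for each case: P(data | r = 2) = (7/9)(2/8)(6/7)(1/6) = 1/36; P(data | r = 4) = (5/9)(4/8)(4/7)(3/6) = 5/63; P(data | r = 6) = (3/9)(6/8)(2/7)(5/6) = 5/84.
Multiplying each by its prior: 1/3 · 1/36 = 1/108, 1/3 · 5/63 = 5/189, 1/3 · 5/84 = 5/252; summing to 1/18.
Therefore the posterior P(r = 2 | data) = (1/108) / (1/18) = 1/6.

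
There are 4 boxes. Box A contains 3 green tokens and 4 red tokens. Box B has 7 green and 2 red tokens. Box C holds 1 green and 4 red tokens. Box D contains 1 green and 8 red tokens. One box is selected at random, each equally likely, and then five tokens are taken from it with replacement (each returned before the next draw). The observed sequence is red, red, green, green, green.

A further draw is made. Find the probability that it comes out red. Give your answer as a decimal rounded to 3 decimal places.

0.452

For each hypothesis, P(data | H) works out to: P(data | box A) = (4/7)(4/7)(3/7)(3/7)(3/7) = 0.025704; P(data | box B) = (2/9)(2/9)(7/9)(7/9)(7/9) = 0.023235; P(data | box C) = (4/5)(4/5)(1/5)(1/5)(1/5) = 0.00512; P(data | box D) = (8/9)(8/9)(1/9)(1/9)(1/9) = 0.0010838.
Multiplying each by its prior: 1/4 · 0.025704 = 0.0064259, 1/4 · 0.023235 = 0.0058087, 1/4 · 0.00512 = 0.00128, 1/4 · 0.0010838 = 0.00027096; summing to 0.013786.
Normalising, the posterior is P(box A | data) = 0.46613, P(box B | data) = 0.42136, P(box C | data) = 0.092851, P(box D | data) = 0.019655.
The predictive probability is P(red next | data) = (4/7)(0.46613) + (2/9)(0.42136) + (4/5)(0.092851) + (8/9)(0.019655) = 0.45175.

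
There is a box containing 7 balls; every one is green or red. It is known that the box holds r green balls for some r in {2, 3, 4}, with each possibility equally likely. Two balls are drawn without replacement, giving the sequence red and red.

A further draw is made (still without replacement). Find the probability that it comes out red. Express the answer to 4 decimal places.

0.4737

Compute the likelihood of the observed sequence for each case: P(data | r = 2) = (5/7)(4/6) = 10/21; P(data | r = 3) = (4/7)(3/6) = 2/7; P(data | r = 4) = (3/7)(2/6) = 1/7.
Weighting by the prior gives 1/3 · 10/21 = 10/63, 1/3 · 2/7 = 2/21, 1/3 · 1/7 = 1/21; these sum to 19/63.
Normalising, the posterior is P(r = 2 | data) = 10/19, P(r = 3 | data) = 6/19, P(r = 4 | data) = 3/19.
So P(red next | data) = Σ P(red next | H) P(H | data) = (3/5)(10/19) + (2/5)(6/19) + (1/5)(3/19) = 9/19.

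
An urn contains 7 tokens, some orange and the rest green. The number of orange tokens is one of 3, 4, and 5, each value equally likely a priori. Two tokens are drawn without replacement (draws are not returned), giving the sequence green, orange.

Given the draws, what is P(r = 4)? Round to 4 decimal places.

0.3529

Under each hypothesis, the probability of the observed sequence is: P(data | r = 3) = (4/7)(3/6) = 2/7; P(data | r = 4) = (3/7)(4/6) = 2/7; P(data | r = 5) = (2/7)(5/6) = 5/21.
Weighting by the prior gives 1/3 · 2/7 = 2/21, 1/3 · 2/7 = 2/21, 1/3 · 5/21 = 5/63; summing to 17/63.
So P(r = 4 | data) = (2/21) / (17/63) = 6/17.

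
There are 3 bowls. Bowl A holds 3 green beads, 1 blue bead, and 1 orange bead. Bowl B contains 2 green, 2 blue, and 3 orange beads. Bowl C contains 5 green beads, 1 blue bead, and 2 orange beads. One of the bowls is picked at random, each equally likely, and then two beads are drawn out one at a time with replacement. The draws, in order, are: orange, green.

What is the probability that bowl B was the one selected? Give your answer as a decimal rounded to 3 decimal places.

Compute the likelihood of the observed sequence for each case: P(data | bowl A) = (1/5)(3/5) = 0.12; P(data | bowl B) = (3/7)(2/7) = 0.12245; P(data | bowl C) = (2/8)(5/8) = 0.15625.
The prior-weighted likelihoods are 1/3 · 0.12 = 0.04, 1/3 · 0.12245 = 0.040816, 1/3 · 0.15625 = 0.052083; with total 0.1329.
So P(bowl B | data) = (0.040816) / (0.1329) = 0.30712.

0.307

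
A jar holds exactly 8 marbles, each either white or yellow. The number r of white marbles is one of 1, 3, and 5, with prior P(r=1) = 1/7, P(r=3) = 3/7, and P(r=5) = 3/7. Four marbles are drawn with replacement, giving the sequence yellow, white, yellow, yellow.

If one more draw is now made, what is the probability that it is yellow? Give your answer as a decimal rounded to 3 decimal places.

Compute the likelihood of the observed sequence for each case: P(data | r = 1) = (7/8)(1/8)(7/8)(7/8) = 0.08374; P(data | r = 3) = (5/8)(3/8)(5/8)(5/8) = 0.091553; P(data | r = 5) = (3/8)(5/8)(3/8)(3/8) = 0.032959.
The prior-weighted likelihoods are 1/7 · 0.08374 = 0.011963, 3/7 · 0.091553 = 0.039237, 3/7 · 0.032959 = 0.014125; with total 0.065325.
Dividing through by the total gives posterior P(r = 1 | data) = 0.18313, P(r = 3 | data) = 0.60064, P(r = 5 | data) = 0.21623.
The predictive probability is P(yellow next | data) = (7/8)(0.18313) + (5/8)(0.60064) + (3/8)(0.21623) = 0.61672.

0.617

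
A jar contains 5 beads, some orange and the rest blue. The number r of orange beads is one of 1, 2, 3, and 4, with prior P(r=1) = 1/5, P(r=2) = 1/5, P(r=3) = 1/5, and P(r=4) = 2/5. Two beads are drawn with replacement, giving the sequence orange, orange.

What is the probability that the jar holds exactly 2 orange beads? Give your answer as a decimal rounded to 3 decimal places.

Compute the likelihood of the observed sequence for each case: P(data | r = 1) = (1/5)(1/5) = 1/25; P(data | r = 2) = (2/5)(2/5) = 4/25; P(data | r = 3) = (3/5)(3/5) = 9/25; P(data | r = 4) = (4/5)(4/5) = 16/25.
Weighting by the prior gives 1/5 · 1/25 = 1/125, 1/5 · 4/25 = 4/125, 1/5 · 9/25 = 9/125, 2/5 · 16/25 = 32/125; summing to 46/125.
So P(r = 2 | data) = (4/125) / (46/125) = 2/23.

0.087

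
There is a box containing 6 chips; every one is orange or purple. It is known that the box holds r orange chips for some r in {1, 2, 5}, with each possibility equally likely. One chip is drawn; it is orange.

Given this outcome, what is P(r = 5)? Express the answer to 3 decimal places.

0.625

For each hypothesis, P(data | H) works out to: P(data | r = 1) = (1/6) = 1/6; P(data | r = 2) = (2/6) = 1/3; P(data | r = 5) = (5/6) = 5/6.
The prior-weighted likelihoods are 1/3 · 1/6 = 1/18, 1/3 · 1/3 = 1/9, 1/3 · 5/6 = 5/18; summing to 4/9.
So P(r = 5 | data) = (5/18) / (4/9) = 5/8.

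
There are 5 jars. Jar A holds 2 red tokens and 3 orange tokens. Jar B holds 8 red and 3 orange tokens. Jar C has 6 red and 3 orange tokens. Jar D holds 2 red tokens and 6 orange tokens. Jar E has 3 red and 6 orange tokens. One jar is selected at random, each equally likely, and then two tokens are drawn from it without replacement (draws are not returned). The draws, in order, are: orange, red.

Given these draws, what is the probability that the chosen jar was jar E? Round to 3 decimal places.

Compute the likelihood of the observed sequence for each case: P(data | jar A) = (3/5)(2/4) = 0.3; P(data | jar B) = (3/11)(8/10) = 0.21818; P(data | jar C) = (3/9)(6/8) = 0.25; P(data | jar D) = (6/8)(2/7) = 0.21429; P(data | jar E) = (6/9)(3/8) = 0.25.
The prior-weighted likelihoods are 1/5 · 0.3 = 0.06, 1/5 · 0.21818 = 0.043636, 1/5 · 0.25 = 0.05, 1/5 · 0.21429 = 0.042857, 1/5 · 0.25 = 0.05; with total 0.24649.
Therefore the posterior P(jar E | data) = (0.05) / (0.24649) = 0.20285.

0.203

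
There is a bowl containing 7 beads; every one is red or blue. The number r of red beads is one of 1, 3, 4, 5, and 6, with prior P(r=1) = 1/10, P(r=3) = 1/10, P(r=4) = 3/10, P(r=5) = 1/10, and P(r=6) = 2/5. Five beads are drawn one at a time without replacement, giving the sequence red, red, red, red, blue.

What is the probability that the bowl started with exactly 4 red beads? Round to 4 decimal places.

0.1139

Under each hypothesis, the probability of the observed sequence is: P(data | r = 1) = (1/7)(0/6) = 0; P(data | r = 3) = (3/7)(2/6)(1/5)(0/4) = 0; P(data | r = 4) = (4/7)(3/6)(2/5)(1/4)(3/3) = 0.028571; P(data | r = 5) = (5/7)(4/6)(3/5)(2/4)(2/3) = 0.095238; P(data | r = 6) = (6/7)(5/6)(4/5)(3/4)(1/3) = 0.14286.
The prior-weighted likelihoods are 1/10 · 0 = 0, 1/10 · 0 = 0, 3/10 · 0.028571 = 0.0085714, 1/10 · 0.095238 = 0.0095238, 2/5 · 0.14286 = 0.057143; these sum to 0.075238.
Therefore the posterior P(r = 4 | data) = (0.0085714) / (0.075238) = 0.11392.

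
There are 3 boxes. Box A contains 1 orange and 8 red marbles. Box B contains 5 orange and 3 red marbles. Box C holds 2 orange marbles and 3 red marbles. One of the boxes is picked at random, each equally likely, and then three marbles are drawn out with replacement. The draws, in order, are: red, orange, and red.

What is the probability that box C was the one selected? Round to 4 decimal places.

The likelihood of the observed sequence under each hypothesis: P(data | box A) = (8/9)(1/9)(8/9) = 0.087791; P(data | box B) = (3/8)(5/8)(3/8) = 0.087891; P(data | box C) = (3/5)(2/5)(3/5) = 0.144.
Multiplying each by its prior: 1/3 · 0.087791 = 0.029264, 1/3 · 0.087891 = 0.029297, 1/3 · 0.144 = 0.048; these sum to 0.10656.
So P(box C | data) = (0.048) / (0.10656) = 0.45045.

0.4504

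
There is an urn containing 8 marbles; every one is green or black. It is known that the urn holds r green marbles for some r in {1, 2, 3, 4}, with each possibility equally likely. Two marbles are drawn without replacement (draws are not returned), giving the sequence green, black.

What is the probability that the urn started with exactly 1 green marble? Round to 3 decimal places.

For each hypothesis, P(data | H) works out to: P(data | r = 1) = (1/8)(7/7) = 1/8; P(data | r = 2) = (2/8)(6/7) = 3/14; P(data | r = 3) = (3/8)(5/7) = 15/56; P(data | r = 4) = (4/8)(4/7) = 2/7.
The prior-weighted likelihoods are 1/4 · 1/8 = 1/32, 1/4 · 3/14 = 3/56, 1/4 · 15/56 = 15/224, 1/4 · 2/7 = 1/14; with total 25/112.
Therefore the posterior P(r = 1 | data) = (1/32) / (25/112) = 7/50.

0.140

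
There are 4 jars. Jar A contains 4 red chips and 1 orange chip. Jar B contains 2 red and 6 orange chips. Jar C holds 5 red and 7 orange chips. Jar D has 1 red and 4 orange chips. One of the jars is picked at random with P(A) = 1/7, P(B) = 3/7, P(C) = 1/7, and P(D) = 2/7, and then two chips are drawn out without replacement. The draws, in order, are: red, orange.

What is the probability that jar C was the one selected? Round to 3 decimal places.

0.176

The likelihood of the observed sequence under each hypothesis: P(data | jar A) = (4/5)(1/4) = 0.2; P(data | jar B) = (2/8)(6/7) = 0.21429; P(data | jar C) = (5/12)(7/11) = 0.26515; P(data | jar D) = (1/5)(4/4) = 0.2.
Multiplying each by its prior: 1/7 · 0.2 = 0.028571, 3/7 · 0.21429 = 0.091837, 1/7 · 0.26515 = 0.037879, 2/7 · 0.2 = 0.057143; summing to 0.21543.
Therefore the posterior P(jar C | data) = (0.037879) / (0.21543) = 0.17583.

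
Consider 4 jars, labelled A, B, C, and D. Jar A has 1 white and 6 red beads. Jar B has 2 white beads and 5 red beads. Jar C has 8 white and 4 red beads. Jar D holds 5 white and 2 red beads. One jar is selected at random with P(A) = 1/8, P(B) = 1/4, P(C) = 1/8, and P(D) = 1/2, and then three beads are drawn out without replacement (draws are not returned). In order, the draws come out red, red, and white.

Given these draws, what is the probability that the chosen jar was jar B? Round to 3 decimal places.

Under each hypothesis, the probability of the observed sequence is: P(data | jar A) = (6/7)(5/6)(1/5) = 0.14286; P(data | jar B) = (5/7)(4/6)(2/5) = 0.19048; P(data | jar C) = (4/12)(3/11)(8/10) = 0.072727; P(data | jar D) = (2/7)(1/6)(5/5) = 0.047619.
Multiplying each by its prior: 1/8 · 0.14286 = 0.017857, 1/4 · 0.19048 = 0.047619, 1/8 · 0.072727 = 0.0090909, 1/2 · 0.047619 = 0.02381; with total 0.098377.
So P(jar B | data) = (0.047619) / (0.098377) = 0.48405.

0.484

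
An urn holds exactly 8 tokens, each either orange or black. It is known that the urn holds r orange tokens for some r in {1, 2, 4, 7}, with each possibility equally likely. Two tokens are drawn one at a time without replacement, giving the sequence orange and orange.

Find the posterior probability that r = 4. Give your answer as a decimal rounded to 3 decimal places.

0.214

For each hypothesis, P(data | H) works out to: P(data | r = 1) = (1/8)(0/7) = 0; P(data | r = 2) = (2/8)(1/7) = 1/28; P(data | r = 4) = (4/8)(3/7) = 3/14; P(data | r = 7) = (7/8)(6/7) = 3/4.
The prior-weighted likelihoods are 1/4 · 0 = 0, 1/4 · 1/28 = 1/112, 1/4 · 3/14 = 3/56, 1/4 · 3/4 = 3/16; with total 1/4.
Hence P(r = 4 | data) = (3/56) / (1/4) = 3/14.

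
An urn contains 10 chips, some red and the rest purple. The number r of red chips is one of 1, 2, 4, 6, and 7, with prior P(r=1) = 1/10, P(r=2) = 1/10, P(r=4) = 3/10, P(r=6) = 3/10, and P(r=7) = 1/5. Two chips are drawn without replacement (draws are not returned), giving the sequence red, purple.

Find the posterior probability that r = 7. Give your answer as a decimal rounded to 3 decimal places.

For each hypothesis, P(data | H) works out to: P(data | r = 1) = (1/10)(9/9) = 1/10; P(data | r = 2) = (2/10)(8/9) = 8/45; P(data | r = 4) = (4/10)(6/9) = 4/15; P(data | r = 6) = (6/10)(4/9) = 4/15; P(data | r = 7) = (7/10)(3/9) = 7/30.
Multiplying each by its prior: 1/10 · 1/10 = 1/100, 1/10 · 8/45 = 4/225, 3/10 · 4/15 = 2/25, 3/10 · 4/15 = 2/25, 1/5 · 7/30 = 7/150; with total 211/900.
So P(r = 7 | data) = (7/150) / (211/900) = 42/211.

0.199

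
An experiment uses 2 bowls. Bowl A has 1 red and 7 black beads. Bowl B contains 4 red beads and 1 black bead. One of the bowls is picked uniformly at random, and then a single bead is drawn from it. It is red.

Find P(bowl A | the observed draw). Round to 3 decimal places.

For each hypothesis, P(data | H) works out to: P(data | bowl A) = (1/8) = 1/8; P(data | bowl B) = (4/5) = 4/5.
Multiplying each by its prior: 1/2 · 1/8 = 1/16, 1/2 · 4/5 = 2/5; these sum to 37/80.
So P(bowl A | data) = (1/16) / (37/80) = 5/37.

0.135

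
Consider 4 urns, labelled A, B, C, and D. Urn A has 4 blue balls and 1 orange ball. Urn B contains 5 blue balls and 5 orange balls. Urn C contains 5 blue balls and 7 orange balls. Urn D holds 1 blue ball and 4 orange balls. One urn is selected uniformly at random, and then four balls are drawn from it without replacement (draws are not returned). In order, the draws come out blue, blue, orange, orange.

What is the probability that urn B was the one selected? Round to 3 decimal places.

For each hypothesis, P(data | H) works out to: P(data | urn A) = (4/5)(3/4)(1/3)(0/2) = 0; P(data | urn B) = (5/10)(4/9)(5/8)(4/7) = 5/63; P(data | urn C) = (5/12)(4/11)(7/10)(6/9) = 7/99; P(data | urn D) = (1/5)(0/4) = 0.
Multiplying each by its prior: 1/4 · 0 = 0, 1/4 · 5/63 = 5/252, 1/4 · 7/99 = 7/396, 1/4 · 0 = 0; with total 26/693.
Hence P(urn B | data) = (5/252) / (26/693) = 55/104.

0.529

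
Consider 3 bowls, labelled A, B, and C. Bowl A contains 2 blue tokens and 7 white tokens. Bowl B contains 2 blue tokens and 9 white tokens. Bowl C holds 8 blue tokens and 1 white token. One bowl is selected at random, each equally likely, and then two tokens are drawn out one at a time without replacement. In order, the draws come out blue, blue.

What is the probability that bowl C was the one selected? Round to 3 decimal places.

Under each hypothesis, the probability of the observed sequence is: P(data | bowl A) = (2/9)(1/8) = 0.027778; P(data | bowl B) = (2/11)(1/10) = 0.018182; P(data | bowl C) = (8/9)(7/8) = 0.77778.
Weighting by the prior gives 1/3 · 0.027778 = 0.0092593, 1/3 · 0.018182 = 0.0060606, 1/3 · 0.77778 = 0.25926; with total 0.27458.
Therefore the posterior P(bowl C | data) = (0.25926) / (0.27458) = 0.94421.

0.944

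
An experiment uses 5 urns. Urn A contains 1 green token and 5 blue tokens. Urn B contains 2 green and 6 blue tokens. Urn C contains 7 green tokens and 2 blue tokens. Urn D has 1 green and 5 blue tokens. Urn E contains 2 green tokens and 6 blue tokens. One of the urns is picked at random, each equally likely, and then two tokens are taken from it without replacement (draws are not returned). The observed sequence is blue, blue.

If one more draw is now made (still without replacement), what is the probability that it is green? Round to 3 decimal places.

0.295

Compute the likelihood of the observed sequence for each case: P(data | urn A) = (5/6)(4/5) = 0.66667; P(data | urn B) = (6/8)(5/7) = 0.53571; P(data | urn C) = (2/9)(1/8) = 0.027778; P(data | urn D) = (5/6)(4/5) = 0.66667; P(data | urn E) = (6/8)(5/7) = 0.53571.
Multiplying each by its prior: 1/5 · 0.66667 = 0.13333, 1/5 · 0.53571 = 0.10714, 1/5 · 0.027778 = 0.0055556, 1/5 · 0.66667 = 0.13333, 1/5 · 0.53571 = 0.10714; with total 0.48651.
Dividing through by the total gives posterior P(urn A | data) = 0.27406, P(urn B | data) = 0.22023, P(urn C | data) = 0.011419, P(urn D | data) = 0.27406, P(urn E | data) = 0.22023.
Averaging over the posterior, P(green next | data) = (1/4)(0.27406) + (1/3)(0.22023) + (1)(0.011419) + (1/4)(0.27406) + (1/3)(0.22023) = 0.29527.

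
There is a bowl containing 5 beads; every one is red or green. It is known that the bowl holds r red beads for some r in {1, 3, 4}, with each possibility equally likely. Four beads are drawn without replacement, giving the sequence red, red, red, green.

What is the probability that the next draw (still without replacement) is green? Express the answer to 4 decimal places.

Compute the likelihood of the observed sequence for each case: P(data | r = 1) = (1/5)(0/4) = 0; P(data | r = 3) = (3/5)(2/4)(1/3)(2/2) = 1/10; P(data | r = 4) = (4/5)(3/4)(2/3)(1/2) = 1/5.
Weighting by the prior gives 1/3 · 0 = 0, 1/3 · 1/10 = 1/30, 1/3 · 1/5 = 1/15; with total 1/10.
The posterior is then P(r = 1 | data) = 0, P(r = 3 | data) = 1/3, P(r = 4 | data) = 2/3.
So P(green next | data) = Σ P(green next | H) P(H | data) = (1)(1/3) + (0)(2/3) = 1/3.

0.3333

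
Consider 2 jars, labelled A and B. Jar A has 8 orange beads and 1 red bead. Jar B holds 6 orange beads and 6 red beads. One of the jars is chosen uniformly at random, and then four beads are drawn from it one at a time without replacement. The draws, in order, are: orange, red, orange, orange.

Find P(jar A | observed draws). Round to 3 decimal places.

0.647

The likelihood of the observed sequence under each hypothesis: P(data | jar A) = (8/9)(1/8)(7/7)(6/6) = 1/9; P(data | jar B) = (6/12)(6/11)(5/10)(4/9) = 2/33.
The prior-weighted likelihoods are 1/2 · 1/9 = 1/18, 1/2 · 2/33 = 1/33; these sum to 17/198.
By Bayes' rule, P(jar A | data) = (1/18) / (17/198) = 11/17.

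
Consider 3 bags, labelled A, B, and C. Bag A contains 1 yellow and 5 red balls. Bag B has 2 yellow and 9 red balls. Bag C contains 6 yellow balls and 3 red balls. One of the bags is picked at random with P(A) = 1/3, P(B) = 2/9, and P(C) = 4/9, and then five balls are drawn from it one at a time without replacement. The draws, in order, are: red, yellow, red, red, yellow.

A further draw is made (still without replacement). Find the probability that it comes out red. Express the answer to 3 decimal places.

0.433

Compute the likelihood of the observed sequence for each case: P(data | bag A) = (5/6)(1/5)(4/4)(3/3)(0/2) = 0; P(data | bag B) = (9/11)(2/10)(8/9)(7/8)(1/7) = 0.018182; P(data | bag C) = (3/9)(6/8)(2/7)(1/6)(5/5) = 0.011905.
Weighting by the prior gives 1/3 · 0 = 0, 2/9 · 0.018182 = 0.0040404, 4/9 · 0.011905 = 0.005291; summing to 0.0093314.
Normalising, the posterior is P(bag A | data) = 0, P(bag B | data) = 0.43299, P(bag C | data) = 0.56701.
The predictive probability is P(red next | data) = (1)(0.43299) + (0)(0.56701) = 0.43299.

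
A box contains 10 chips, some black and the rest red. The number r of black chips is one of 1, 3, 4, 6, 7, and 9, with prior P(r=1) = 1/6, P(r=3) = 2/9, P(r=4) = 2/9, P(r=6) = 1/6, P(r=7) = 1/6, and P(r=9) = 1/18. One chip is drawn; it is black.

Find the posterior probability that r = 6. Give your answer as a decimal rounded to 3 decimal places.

0.228

Under each hypothesis, the probability of this draw is: P(data | r = 1) = (1/10) = 1/10; P(data | r = 3) = (3/10) = 3/10; P(data | r = 4) = (4/10) = 2/5; P(data | r = 6) = (6/10) = 3/5; P(data | r = 7) = (7/10) = 7/10; P(data | r = 9) = (9/10) = 9/10.
The prior-weighted likelihoods are 1/6 · 1/10 = 1/60, 2/9 · 3/10 = 1/15, 2/9 · 2/5 = 4/45, 1/6 · 3/5 = 1/10, 1/6 · 7/10 = 7/60, 1/18 · 9/10 = 1/20; summing to 79/180.
By Bayes' rule, P(r = 6 | data) = (1/10) / (79/180) = 18/79.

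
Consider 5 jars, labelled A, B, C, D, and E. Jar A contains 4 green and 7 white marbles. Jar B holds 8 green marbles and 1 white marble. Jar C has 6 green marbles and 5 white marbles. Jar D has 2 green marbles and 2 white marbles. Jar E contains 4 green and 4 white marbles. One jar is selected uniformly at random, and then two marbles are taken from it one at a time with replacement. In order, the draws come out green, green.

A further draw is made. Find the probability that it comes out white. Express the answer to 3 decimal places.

The likelihood of the observed sequence under each hypothesis: P(data | jar A) = (4/11)(4/11) = 0.13223; P(data | jar B) = (8/9)(8/9) = 0.79012; P(data | jar C) = (6/11)(6/11) = 0.29752; P(data | jar D) = (2/4)(2/4) = 0.25; P(data | jar E) = (4/8)(4/8) = 0.25.
The prior-weighted likelihoods are 1/5 · 0.13223 = 0.026446, 1/5 · 0.79012 = 0.15802, 1/5 · 0.29752 = 0.059504, 1/5 · 0.25 = 0.05, 1/5 · 0.25 = 0.05; summing to 0.34398.
Normalising, the posterior is P(jar A | data) = 0.076884, P(jar B | data) = 0.45941, P(jar C | data) = 0.17299, P(jar D | data) = 0.14536, P(jar E | data) = 0.14536.
So P(white next | data) = Σ P(white next | H) P(H | data) = (7/11)(0.076884) + (1/9)(0.45941) + (5/11)(0.17299) + (1/2)(0.14536) + (1/2)(0.14536) = 0.32396.

0.324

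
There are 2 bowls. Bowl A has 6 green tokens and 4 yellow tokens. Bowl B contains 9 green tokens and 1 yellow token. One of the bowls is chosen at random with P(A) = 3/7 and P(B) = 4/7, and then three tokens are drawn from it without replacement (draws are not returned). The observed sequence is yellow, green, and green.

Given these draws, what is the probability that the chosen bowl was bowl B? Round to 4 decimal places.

Compute the likelihood of the observed sequence for each case: P(data | bowl A) = (4/10)(6/9)(5/8) = 1/6; P(data | bowl B) = (1/10)(9/9)(8/8) = 1/10.
Weighting by the prior gives 3/7 · 1/6 = 1/14, 4/7 · 1/10 = 2/35; these sum to 9/70.
Therefore the posterior P(bowl B | data) = (2/35) / (9/70) = 4/9.

0.4444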